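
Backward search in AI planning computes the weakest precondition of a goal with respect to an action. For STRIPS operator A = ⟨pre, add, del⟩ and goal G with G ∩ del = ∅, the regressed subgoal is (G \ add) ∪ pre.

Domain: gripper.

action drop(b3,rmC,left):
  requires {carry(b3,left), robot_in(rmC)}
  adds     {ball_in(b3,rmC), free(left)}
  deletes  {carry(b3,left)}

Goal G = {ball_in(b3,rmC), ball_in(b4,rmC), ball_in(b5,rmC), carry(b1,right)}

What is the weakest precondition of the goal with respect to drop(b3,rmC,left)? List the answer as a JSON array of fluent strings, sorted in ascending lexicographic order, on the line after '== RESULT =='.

Compute (G \ add) ∪ pre:
  G ∩ del = {}  (empty — regression defined)
  G \ add = {ball_in(b3,rmC), ball_in(b4,rmC), ball_in(b5,rmC), carry(b1,right)} \ {ball_in(b3,rmC), free(left)} = {ball_in(b4,rmC), ball_in(b5,rmC), carry(b1,right)}
  ∪ pre   = {ball_in(b4,rmC), ball_in(b5,rmC), carry(b1,right)} ∪ {carry(b3,left), robot_in(rmC)}
          = {ball_in(b4,rmC), ball_in(b5,rmC), carry(b1,right), carry(b3,left), robot_in(rmC)}

== RESULT ==
["ball_in(b4,rmC)", "ball_in(b5,rmC)", "carry(b1,right)", "carry(b3,left)", "robot_in(rmC)"]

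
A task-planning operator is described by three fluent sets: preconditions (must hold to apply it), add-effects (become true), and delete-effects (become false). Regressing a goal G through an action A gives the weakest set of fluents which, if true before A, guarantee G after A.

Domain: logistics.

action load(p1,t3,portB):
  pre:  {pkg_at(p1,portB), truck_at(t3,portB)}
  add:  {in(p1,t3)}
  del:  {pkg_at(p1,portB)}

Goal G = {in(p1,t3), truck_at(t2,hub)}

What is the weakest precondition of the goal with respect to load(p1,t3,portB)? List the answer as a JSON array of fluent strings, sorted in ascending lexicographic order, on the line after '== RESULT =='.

Compute (G \ add) ∪ pre:
  G ∩ del = {}  (empty — regression defined)
  G \ add = {in(p1,t3), truck_at(t2,hub)} \ {in(p1,t3)} = {truck_at(t2,hub)}
  ∪ pre   = {truck_at(t2,hub)} ∪ {pkg_at(p1,portB), truck_at(t3,portB)}
          = {pkg_at(p1,portB), truck_at(t2,hub), truck_at(t3,portB)}

== RESULT ==
["pkg_at(p1,portB)", "truck_at(t2,hub)", "truck_at(t3,portB)"]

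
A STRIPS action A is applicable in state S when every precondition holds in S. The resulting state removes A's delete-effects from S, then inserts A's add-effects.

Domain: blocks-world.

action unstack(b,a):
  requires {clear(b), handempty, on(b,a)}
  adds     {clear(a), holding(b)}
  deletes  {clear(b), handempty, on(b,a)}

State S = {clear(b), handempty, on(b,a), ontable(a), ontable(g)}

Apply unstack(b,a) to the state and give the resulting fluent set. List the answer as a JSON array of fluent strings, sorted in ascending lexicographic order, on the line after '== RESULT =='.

Compute (S \ del) ∪ add:
  pre ⊆ S: {clear(b), handempty, on(b,a)} ⊆ S  — applicable
  S \ del = {ontable(a), ontable(g)}
  ∪ add   = {clear(a), holding(b), ontable(a), ontable(g)}

== RESULT ==
["clear(a)", "holding(b)", "ontable(a)", "ontable(g)"]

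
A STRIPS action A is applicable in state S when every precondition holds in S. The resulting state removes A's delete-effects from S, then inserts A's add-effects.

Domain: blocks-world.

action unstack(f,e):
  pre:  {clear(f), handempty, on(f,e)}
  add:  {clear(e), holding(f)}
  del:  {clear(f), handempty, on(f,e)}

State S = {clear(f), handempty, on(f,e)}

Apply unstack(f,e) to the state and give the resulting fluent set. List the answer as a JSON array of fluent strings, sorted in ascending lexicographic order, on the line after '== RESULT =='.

Compute (S \ del) ∪ add:
  pre ⊆ S: {clear(f), handempty, on(f,e)} ⊆ S  — applicable
  S \ del = {}
  ∪ add   = {clear(e), holding(f)}

== RESULT ==
["clear(e)", "holding(f)"]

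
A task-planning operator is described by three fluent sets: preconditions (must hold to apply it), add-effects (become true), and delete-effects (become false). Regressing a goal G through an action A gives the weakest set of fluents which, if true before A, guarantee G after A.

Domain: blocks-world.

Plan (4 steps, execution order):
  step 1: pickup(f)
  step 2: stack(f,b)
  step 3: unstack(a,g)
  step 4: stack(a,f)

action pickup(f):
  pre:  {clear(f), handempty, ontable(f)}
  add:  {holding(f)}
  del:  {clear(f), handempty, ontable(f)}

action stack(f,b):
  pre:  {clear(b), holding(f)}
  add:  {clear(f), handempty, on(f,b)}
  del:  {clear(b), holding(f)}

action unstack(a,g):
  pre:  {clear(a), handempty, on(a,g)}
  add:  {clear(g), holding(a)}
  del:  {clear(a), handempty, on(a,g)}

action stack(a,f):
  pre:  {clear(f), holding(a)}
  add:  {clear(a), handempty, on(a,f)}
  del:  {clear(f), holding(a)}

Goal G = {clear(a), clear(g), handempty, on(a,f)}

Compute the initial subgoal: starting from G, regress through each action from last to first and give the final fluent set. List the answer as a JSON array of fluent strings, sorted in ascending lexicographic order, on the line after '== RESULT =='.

Regress step by step:
  through step 4 (stack(a,f)): drop {clear(a), handempty, on(a,f)}, keep {clear(g)}, require {clear(f), holding(a)}
    → {clear(f), clear(g), holding(a)}
  through step 3 (unstack(a,g)): drop {clear(g), holding(a)}, keep {clear(f)}, require {clear(a), handempty, on(a,g)}
    → {clear(a), clear(f), handempty, on(a,g)}
  through step 2 (stack(f,b)): drop {clear(f), handempty}, keep {clear(a), on(a,g)}, require {clear(b), holding(f)}
    → {clear(a), clear(b), holding(f), on(a,g)}
  through step 1 (pickup(f)): drop {holding(f)}, keep {clear(a), clear(b), on(a,g)}, require {clear(f), handempty, ontable(f)}
    → {clear(a), clear(b), clear(f), handempty, on(a,g), ontable(f)}

== RESULT ==
["clear(a)", "clear(b)", "clear(f)", "handempty", "on(a,g)", "ontable(f)"]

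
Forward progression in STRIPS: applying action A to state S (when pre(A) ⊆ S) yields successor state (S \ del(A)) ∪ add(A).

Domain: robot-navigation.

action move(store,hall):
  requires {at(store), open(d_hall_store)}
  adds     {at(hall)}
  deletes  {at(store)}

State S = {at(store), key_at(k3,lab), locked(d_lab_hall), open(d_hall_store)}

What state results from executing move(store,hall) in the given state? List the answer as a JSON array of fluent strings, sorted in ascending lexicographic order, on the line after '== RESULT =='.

Progress:
  pre ⊆ S: {at(store), open(d_hall_store)} ⊆ S  — applicable
  S \ del = {key_at(k3,lab), locked(d_lab_hall), open(d_hall_store)}
  ∪ add   = {at(hall), key_at(k3,lab), locked(d_lab_hall), open(d_hall_store)}

== RESULT ==
["at(hall)", "key_at(k3,lab)", "locked(d_lab_hall)", "open(d_hall_store)"]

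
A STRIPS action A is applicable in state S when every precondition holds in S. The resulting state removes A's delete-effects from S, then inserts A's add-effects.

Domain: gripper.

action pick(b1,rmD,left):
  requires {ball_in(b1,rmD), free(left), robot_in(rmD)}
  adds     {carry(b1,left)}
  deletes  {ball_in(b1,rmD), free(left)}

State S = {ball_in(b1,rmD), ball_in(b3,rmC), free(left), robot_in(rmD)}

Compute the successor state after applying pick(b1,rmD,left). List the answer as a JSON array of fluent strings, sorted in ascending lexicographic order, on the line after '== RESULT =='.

Compute (S \ del) ∪ add:
  pre ⊆ S: {ball_in(b1,rmD), free(left), robot_in(rmD)} ⊆ S  — applicable
  S \ del = {ball_in(b3,rmC), robot_in(rmD)}
  ∪ add   = {ball_in(b3,rmC), carry(b1,left), robot_in(rmD)}

== RESULT ==
["ball_in(b3,rmC)", "carry(b1,left)", "robot_in(rmD)"]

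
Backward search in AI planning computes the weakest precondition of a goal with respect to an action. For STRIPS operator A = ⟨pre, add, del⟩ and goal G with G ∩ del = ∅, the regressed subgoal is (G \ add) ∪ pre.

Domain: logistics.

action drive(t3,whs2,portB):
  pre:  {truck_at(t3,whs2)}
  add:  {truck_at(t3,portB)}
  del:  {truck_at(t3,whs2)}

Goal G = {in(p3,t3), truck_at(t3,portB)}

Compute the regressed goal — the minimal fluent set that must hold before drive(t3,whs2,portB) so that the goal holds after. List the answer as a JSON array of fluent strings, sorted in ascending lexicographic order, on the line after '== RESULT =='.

Compute (G \ add) ∪ pre:
  G ∩ del = {}  (empty — regression defined)
  G \ add = {in(p3,t3), truck_at(t3,portB)} \ {truck_at(t3,portB)} = {in(p3,t3)}
  ∪ pre   = {in(p3,t3)} ∪ {truck_at(t3,whs2)}
          = {in(p3,t3), truck_at(t3,whs2)}

== RESULT ==
["in(p3,t3)", "truck_at(t3,whs2)"]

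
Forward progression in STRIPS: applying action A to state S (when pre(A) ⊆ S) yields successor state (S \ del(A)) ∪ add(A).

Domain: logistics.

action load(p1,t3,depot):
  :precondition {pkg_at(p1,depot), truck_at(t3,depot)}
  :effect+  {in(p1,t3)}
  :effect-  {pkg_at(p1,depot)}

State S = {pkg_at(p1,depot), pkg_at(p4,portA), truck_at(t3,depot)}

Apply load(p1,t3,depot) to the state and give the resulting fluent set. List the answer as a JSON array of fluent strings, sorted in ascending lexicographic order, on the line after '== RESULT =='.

Compute (S \ del) ∪ add:
  pre ⊆ S: {pkg_at(p1,depot), truck_at(t3,depot)} ⊆ S  — applicable
  S \ del = {pkg_at(p4,portA), truck_at(t3,depot)}
  ∪ add   = {in(p1,t3), pkg_at(p4,portA), truck_at(t3,depot)}

== RESULT ==
["in(p1,t3)", "pkg_at(p4,portA)", "truck_at(t3,depot)"]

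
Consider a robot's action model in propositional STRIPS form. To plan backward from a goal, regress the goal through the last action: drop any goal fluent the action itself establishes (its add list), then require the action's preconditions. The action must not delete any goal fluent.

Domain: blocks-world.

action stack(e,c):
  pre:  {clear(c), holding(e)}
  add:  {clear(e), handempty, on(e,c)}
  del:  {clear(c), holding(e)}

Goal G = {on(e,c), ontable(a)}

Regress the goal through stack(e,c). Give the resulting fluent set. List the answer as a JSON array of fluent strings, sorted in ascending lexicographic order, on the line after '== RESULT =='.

Regress:
  G ∩ del = {}  (empty — regression defined)
  G \ add = {on(e,c), ontable(a)} \ {clear(e), handempty, on(e,c)} = {ontable(a)}
  ∪ pre   = {ontable(a)} ∪ {clear(c), holding(e)}
          = {clear(c), holding(e), ontable(a)}

== RESULT ==
["clear(c)", "holding(e)", "ontable(a)"]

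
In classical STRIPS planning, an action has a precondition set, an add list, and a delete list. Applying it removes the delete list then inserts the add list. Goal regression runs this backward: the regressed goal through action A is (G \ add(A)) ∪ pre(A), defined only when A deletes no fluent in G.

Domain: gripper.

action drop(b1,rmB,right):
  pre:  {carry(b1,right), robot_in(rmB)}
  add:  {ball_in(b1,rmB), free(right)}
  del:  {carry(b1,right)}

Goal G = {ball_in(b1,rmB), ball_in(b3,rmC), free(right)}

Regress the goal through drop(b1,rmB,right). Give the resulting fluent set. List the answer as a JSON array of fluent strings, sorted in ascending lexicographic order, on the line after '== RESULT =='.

Regress:
  G ∩ del = {}  (empty — regression defined)
  G \ add = {ball_in(b1,rmB), ball_in(b3,rmC), free(right)} \ {ball_in(b1,rmB), free(right)} = {ball_in(b3,rmC)}
  ∪ pre   = {ball_in(b3,rmC)} ∪ {carry(b1,right), robot_in(rmB)}
          = {ball_in(b3,rmC), carry(b1,right), robot_in(rmB)}

== RESULT ==
["ball_in(b3,rmC)", "carry(b1,right)", "robot_in(rmB)"]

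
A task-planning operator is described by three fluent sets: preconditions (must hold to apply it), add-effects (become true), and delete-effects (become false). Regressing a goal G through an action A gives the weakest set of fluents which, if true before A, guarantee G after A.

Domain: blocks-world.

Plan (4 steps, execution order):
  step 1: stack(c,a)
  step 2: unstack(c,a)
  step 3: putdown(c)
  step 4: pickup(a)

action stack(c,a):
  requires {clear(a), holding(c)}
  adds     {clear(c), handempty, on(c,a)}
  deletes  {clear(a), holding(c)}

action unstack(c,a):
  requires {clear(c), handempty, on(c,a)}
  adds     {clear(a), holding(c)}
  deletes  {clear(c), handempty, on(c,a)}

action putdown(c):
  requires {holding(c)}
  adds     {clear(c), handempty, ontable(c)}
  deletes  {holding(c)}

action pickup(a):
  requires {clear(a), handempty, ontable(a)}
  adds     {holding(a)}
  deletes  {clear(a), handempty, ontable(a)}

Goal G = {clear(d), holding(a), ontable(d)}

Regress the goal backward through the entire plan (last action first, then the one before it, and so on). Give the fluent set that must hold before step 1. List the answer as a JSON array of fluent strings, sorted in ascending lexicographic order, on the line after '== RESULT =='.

Work backward from the goal:
  through step 4 (pickup(a)): drop {holding(a)}, keep {clear(d), ontable(d)}, require {clear(a), handempty, ontable(a)}
    → {clear(a), clear(d), handempty, ontable(a), ontable(d)}
  through step 3 (putdown(c)): drop {handempty}, keep {clear(a), clear(d), ontable(a), ontable(d)}, require {holding(c)}
    → {clear(a), clear(d), holding(c), ontable(a), ontable(d)}
  through step 2 (unstack(c,a)): drop {clear(a), holding(c)}, keep {clear(d), ontable(a), ontable(d)}, require {clear(c), handempty, on(c,a)}
    → {clear(c), clear(d), handempty, on(c,a), ontable(a), ontable(d)}
  through step 1 (stack(c,a)): drop {clear(c), handempty, on(c,a)}, keep {clear(d), ontable(a), ontable(d)}, require {clear(a), holding(c)}
    → {clear(a), clear(d), holding(c), ontable(a), ontable(d)}

== RESULT ==
["clear(a)", "clear(d)", "holding(c)", "ontable(a)", "ontable(d)"]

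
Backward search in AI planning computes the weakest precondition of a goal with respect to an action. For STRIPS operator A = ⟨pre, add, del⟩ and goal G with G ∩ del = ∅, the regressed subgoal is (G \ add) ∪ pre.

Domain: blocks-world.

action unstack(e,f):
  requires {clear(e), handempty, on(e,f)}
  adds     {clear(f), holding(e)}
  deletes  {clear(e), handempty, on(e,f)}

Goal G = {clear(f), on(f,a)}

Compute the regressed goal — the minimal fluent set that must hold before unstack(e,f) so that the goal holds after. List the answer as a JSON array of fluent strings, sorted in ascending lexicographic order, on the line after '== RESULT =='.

Compute (G \ add) ∪ pre:
  G ∩ del = {}  (empty — regression defined)
  G \ add = {clear(f), on(f,a)} \ {clear(f), holding(e)} = {on(f,a)}
  ∪ pre   = {on(f,a)} ∪ {clear(e), handempty, on(e,f)}
          = {clear(e), handempty, on(e,f), on(f,a)}

== RESULT ==
["clear(e)", "handempty", "on(e,f)", "on(f,a)"]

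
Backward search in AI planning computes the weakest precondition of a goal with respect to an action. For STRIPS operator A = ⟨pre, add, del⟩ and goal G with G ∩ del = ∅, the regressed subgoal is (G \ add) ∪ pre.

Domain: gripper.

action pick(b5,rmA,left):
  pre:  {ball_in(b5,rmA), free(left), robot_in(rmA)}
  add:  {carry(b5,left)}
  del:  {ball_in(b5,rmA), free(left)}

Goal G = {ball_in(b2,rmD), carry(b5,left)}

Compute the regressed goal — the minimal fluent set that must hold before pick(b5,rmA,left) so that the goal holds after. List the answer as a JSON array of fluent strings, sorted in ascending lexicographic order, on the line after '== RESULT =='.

Regress:
  G ∩ del = {}  (empty — regression defined)
  G \ add = {ball_in(b2,rmD), carry(b5,left)} \ {carry(b5,left)} = {ball_in(b2,rmD)}
  ∪ pre   = {ball_in(b2,rmD)} ∪ {ball_in(b5,rmA), free(left), robot_in(rmA)}
          = {ball_in(b2,rmD), ball_in(b5,rmA), free(left), robot_in(rmA)}

== RESULT ==
["ball_in(b2,rmD)", "ball_in(b5,rmA)", "free(left)", "robot_in(rmA)"]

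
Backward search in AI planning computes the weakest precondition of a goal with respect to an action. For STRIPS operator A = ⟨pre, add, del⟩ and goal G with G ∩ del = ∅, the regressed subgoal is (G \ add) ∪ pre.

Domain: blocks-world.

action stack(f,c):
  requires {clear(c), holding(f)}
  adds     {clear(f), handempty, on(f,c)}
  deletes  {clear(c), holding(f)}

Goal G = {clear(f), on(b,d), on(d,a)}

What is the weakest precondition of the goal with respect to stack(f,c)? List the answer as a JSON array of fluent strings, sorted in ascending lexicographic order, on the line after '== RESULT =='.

Regress:
  G ∩ del = {}  (empty — regression defined)
  G \ add = {clear(f), on(b,d), on(d,a)} \ {clear(f), handempty, on(f,c)} = {on(b,d), on(d,a)}
  ∪ pre   = {on(b,d), on(d,a)} ∪ {clear(c), holding(f)}
          = {clear(c), holding(f), on(b,d), on(d,a)}

== RESULT ==
["clear(c)", "holding(f)", "on(b,d)", "on(d,a)"]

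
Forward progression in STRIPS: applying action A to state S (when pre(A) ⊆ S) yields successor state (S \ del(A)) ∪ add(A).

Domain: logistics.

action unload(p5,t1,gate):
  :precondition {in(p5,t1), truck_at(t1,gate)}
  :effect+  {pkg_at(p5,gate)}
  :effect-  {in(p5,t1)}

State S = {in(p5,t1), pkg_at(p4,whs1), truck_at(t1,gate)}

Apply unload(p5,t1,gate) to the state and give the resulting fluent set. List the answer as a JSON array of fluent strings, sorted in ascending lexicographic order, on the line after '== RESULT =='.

Compute (S \ del) ∪ add:
  pre ⊆ S: {in(p5,t1), truck_at(t1,gate)} ⊆ S  — applicable
  S \ del = {pkg_at(p4,whs1), truck_at(t1,gate)}
  ∪ add   = {pkg_at(p4,whs1), pkg_at(p5,gate), truck_at(t1,gate)}

== RESULT ==
["pkg_at(p4,whs1)", "pkg_at(p5,gate)", "truck_at(t1,gate)"]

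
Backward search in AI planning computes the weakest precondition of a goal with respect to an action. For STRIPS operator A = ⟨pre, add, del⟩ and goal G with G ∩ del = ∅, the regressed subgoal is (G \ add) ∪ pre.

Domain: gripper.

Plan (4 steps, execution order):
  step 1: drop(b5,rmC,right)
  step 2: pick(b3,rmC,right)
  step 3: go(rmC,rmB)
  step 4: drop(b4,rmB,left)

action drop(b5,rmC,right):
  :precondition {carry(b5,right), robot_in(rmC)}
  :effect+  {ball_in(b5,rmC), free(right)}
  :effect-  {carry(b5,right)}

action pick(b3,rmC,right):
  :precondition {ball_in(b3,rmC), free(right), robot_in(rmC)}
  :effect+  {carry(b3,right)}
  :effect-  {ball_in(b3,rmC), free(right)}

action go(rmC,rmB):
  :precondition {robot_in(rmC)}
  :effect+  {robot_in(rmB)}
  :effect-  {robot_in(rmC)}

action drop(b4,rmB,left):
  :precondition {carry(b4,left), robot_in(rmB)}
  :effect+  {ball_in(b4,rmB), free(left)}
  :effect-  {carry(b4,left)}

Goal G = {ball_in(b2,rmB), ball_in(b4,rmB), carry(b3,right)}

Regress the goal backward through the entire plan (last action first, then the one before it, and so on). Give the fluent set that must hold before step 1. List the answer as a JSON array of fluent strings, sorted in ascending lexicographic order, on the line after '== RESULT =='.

Work backward from the goal:
  through step 4 (drop(b4,rmB,left)): drop {ball_in(b4,rmB)}, keep {ball_in(b2,rmB), carry(b3,right)}, require {carry(b4,left), robot_in(rmB)}
    → {ball_in(b2,rmB), carry(b3,right), carry(b4,left), robot_in(rmB)}
  through step 3 (go(rmC,rmB)): drop {robot_in(rmB)}, keep {ball_in(b2,rmB), carry(b3,right), carry(b4,left)}, require {robot_in(rmC)}
    → {ball_in(b2,rmB), carry(b3,right), carry(b4,left), robot_in(rmC)}
  through step 2 (pick(b3,rmC,right)): drop {carry(b3,right)}, keep {ball_in(b2,rmB), carry(b4,left), robot_in(rmC)}, require {ball_in(b3,rmC), free(right), robot_in(rmC)}
    → {ball_in(b2,rmB), ball_in(b3,rmC), carry(b4,left), free(right), robot_in(rmC)}
  through step 1 (drop(b5,rmC,right)): drop {free(right)}, keep {ball_in(b2,rmB), ball_in(b3,rmC), carry(b4,left), robot_in(rmC)}, require {carry(b5,right), robot_in(rmC)}
    → {ball_in(b2,rmB), ball_in(b3,rmC), carry(b4,left), carry(b5,right), robot_in(rmC)}

== RESULT ==
["ball_in(b2,rmB)", "ball_in(b3,rmC)", "carry(b4,left)", "carry(b5,right)", "robot_in(rmC)"]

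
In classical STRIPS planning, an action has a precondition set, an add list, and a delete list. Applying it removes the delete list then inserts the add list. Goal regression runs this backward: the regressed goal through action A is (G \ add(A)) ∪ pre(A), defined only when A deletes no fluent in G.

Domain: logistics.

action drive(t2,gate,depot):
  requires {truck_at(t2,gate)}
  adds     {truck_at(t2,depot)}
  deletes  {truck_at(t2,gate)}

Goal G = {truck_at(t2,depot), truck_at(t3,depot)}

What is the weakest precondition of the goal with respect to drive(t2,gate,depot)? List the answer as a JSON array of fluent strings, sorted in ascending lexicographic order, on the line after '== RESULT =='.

Compute (G \ add) ∪ pre:
  G ∩ del = {}  (empty — regression defined)
  G \ add = {truck_at(t2,depot), truck_at(t3,depot)} \ {truck_at(t2,depot)} = {truck_at(t3,depot)}
  ∪ pre   = {truck_at(t3,depot)} ∪ {truck_at(t2,gate)}
          = {truck_at(t2,gate), truck_at(t3,depot)}

== RESULT ==
["truck_at(t2,gate)", "truck_at(t3,depot)"]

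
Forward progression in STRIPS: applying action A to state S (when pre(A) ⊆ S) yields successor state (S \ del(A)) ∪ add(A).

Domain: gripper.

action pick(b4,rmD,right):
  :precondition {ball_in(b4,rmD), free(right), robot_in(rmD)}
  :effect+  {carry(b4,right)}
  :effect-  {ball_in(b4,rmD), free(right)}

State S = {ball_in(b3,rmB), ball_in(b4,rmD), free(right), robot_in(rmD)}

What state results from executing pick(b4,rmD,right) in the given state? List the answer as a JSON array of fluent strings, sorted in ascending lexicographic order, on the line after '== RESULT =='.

Compute (S \ del) ∪ add:
  pre ⊆ S: {ball_in(b4,rmD), free(right), robot_in(rmD)} ⊆ S  — applicable
  S \ del = {ball_in(b3,rmB), robot_in(rmD)}
  ∪ add   = {ball_in(b3,rmB), carry(b4,right), robot_in(rmD)}

== RESULT ==
["ball_in(b3,rmB)", "carry(b4,right)", "robot_in(rmD)"]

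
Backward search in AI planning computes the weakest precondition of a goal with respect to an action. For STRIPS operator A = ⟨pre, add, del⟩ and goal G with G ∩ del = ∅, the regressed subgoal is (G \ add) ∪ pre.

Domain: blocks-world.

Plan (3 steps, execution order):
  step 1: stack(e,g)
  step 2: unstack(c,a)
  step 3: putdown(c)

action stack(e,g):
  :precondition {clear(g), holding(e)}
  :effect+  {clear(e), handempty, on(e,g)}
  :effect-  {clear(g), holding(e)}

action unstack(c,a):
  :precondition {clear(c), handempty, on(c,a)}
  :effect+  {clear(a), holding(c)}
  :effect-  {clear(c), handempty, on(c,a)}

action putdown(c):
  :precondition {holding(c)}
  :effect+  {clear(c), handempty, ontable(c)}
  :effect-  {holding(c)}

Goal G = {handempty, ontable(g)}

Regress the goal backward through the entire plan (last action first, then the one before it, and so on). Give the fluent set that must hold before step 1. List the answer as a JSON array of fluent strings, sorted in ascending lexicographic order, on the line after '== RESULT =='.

Regress step by step:
  through step 3 (putdown(c)): drop {handempty}, keep {ontable(g)}, require {holding(c)}
    → {holding(c), ontable(g)}
  through step 2 (unstack(c,a)): drop {holding(c)}, keep {ontable(g)}, require {clear(c), handempty, on(c,a)}
    → {clear(c), handempty, on(c,a), ontable(g)}
  through step 1 (stack(e,g)): drop {handempty}, keep {clear(c), on(c,a), ontable(g)}, require {clear(g), holding(e)}
    → {clear(c), clear(g), holding(e), on(c,a), ontable(g)}

== RESULT ==
["clear(c)", "clear(g)", "holding(e)", "on(c,a)", "ontable(g)"]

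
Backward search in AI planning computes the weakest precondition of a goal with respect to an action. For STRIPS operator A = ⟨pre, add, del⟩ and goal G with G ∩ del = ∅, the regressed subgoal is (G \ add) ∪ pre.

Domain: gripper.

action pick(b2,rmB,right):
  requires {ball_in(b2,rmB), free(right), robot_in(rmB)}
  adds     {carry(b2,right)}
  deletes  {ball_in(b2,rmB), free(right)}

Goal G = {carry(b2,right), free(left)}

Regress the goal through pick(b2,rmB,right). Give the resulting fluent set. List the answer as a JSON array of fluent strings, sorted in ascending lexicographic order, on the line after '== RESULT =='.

Compute (G \ add) ∪ pre:
  G ∩ del = {}  (empty — regression defined)
  G \ add = {carry(b2,right), free(left)} \ {carry(b2,right)} = {free(left)}
  ∪ pre   = {free(left)} ∪ {ball_in(b2,rmB), free(right), robot_in(rmB)}
          = {ball_in(b2,rmB), free(left), free(right), robot_in(rmB)}

== RESULT ==
["ball_in(b2,rmB)", "free(left)", "free(right)", "robot_in(rmB)"]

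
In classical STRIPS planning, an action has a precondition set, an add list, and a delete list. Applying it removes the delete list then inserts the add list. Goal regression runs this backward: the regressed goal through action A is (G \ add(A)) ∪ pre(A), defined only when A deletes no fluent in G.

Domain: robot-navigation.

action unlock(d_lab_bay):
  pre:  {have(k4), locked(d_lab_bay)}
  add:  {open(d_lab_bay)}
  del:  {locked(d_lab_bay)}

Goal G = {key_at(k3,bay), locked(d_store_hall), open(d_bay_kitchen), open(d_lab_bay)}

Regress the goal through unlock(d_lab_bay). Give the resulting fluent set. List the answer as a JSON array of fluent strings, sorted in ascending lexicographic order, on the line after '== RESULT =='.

Regress:
  G ∩ del = {}  (empty — regression defined)
  G \ add = {key_at(k3,bay), locked(d_store_hall), open(d_bay_kitchen), open(d_lab_bay)} \ {open(d_lab_bay)} = {key_at(k3,bay), locked(d_store_hall), open(d_bay_kitchen)}
  ∪ pre   = {key_at(k3,bay), locked(d_store_hall), open(d_bay_kitchen)} ∪ {have(k4), locked(d_lab_bay)}
          = {have(k4), key_at(k3,bay), locked(d_lab_bay), locked(d_store_hall), open(d_bay_kitchen)}

== RESULT ==
["have(k4)", "key_at(k3,bay)", "locked(d_lab_bay)", "locked(d_store_hall)", "open(d_bay_kitchen)"]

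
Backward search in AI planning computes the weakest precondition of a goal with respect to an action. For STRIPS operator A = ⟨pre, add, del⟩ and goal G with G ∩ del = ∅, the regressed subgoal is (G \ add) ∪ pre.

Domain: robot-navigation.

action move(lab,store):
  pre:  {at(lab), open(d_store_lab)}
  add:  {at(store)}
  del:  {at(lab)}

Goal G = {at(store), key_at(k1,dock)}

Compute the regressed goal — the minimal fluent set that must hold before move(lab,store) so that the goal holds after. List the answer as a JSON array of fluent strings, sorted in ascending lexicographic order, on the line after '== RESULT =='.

Regress:
  G ∩ del = {}  (empty — regression defined)
  G \ add = {at(store), key_at(k1,dock)} \ {at(store)} = {key_at(k1,dock)}
  ∪ pre   = {key_at(k1,dock)} ∪ {at(lab), open(d_store_lab)}
          = {at(lab), key_at(k1,dock), open(d_store_lab)}

== RESULT ==
["at(lab)", "key_at(k1,dock)", "open(d_store_lab)"]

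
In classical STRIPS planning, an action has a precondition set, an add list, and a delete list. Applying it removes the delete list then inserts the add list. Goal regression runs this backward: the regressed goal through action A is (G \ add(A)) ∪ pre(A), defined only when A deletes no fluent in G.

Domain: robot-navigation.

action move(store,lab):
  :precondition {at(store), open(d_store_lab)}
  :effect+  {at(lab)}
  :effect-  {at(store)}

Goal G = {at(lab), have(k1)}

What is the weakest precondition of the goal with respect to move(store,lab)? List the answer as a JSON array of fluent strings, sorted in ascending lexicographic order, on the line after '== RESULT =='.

Regress:
  G ∩ del = {}  (empty — regression defined)
  G \ add = {at(lab), have(k1)} \ {at(lab)} = {have(k1)}
  ∪ pre   = {have(k1)} ∪ {at(store), open(d_store_lab)}
          = {at(store), have(k1), open(d_store_lab)}

== RESULT ==
["at(store)", "have(k1)", "open(d_store_lab)"]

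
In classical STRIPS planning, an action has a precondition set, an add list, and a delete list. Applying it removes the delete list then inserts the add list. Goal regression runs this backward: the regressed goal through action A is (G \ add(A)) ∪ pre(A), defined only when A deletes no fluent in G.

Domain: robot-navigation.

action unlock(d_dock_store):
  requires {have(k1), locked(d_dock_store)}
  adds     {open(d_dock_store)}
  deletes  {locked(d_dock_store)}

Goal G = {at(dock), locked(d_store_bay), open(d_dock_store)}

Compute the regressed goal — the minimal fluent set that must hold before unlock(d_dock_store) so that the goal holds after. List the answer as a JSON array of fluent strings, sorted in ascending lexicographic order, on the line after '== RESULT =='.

Compute (G \ add) ∪ pre:
  G ∩ del = {}  (empty — regression defined)
  G \ add = {at(dock), locked(d_store_bay), open(d_dock_store)} \ {open(d_dock_store)} = {at(dock), locked(d_store_bay)}
  ∪ pre   = {at(dock), locked(d_store_bay)} ∪ {have(k1), locked(d_dock_store)}
          = {at(dock), have(k1), locked(d_dock_store), locked(d_store_bay)}

== RESULT ==
["at(dock)", "have(k1)", "locked(d_dock_store)", "locked(d_store_bay)"]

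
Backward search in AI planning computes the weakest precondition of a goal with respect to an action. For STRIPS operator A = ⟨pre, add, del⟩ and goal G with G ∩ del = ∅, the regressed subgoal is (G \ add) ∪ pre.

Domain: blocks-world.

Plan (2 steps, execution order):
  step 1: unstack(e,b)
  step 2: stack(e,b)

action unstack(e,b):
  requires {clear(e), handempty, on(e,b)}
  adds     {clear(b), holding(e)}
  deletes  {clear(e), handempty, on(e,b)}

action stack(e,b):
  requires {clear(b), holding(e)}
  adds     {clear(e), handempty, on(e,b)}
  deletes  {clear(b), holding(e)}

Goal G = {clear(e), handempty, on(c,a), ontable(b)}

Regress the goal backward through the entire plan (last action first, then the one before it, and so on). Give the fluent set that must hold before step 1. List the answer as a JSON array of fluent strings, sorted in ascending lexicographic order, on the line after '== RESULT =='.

Regress step by step:
  through step 2 (stack(e,b)): drop {clear(e), handempty}, keep {on(c,a), ontable(b)}, require {clear(b), holding(e)}
    → {clear(b), holding(e), on(c,a), ontable(b)}
  through step 1 (unstack(e,b)): drop {clear(b), holding(e)}, keep {on(c,a), ontable(b)}, require {clear(e), handempty, on(e,b)}
    → {clear(e), handempty, on(c,a), on(e,b), ontable(b)}

== RESULT ==
["clear(e)", "handempty", "on(c,a)", "on(e,b)", "ontable(b)"]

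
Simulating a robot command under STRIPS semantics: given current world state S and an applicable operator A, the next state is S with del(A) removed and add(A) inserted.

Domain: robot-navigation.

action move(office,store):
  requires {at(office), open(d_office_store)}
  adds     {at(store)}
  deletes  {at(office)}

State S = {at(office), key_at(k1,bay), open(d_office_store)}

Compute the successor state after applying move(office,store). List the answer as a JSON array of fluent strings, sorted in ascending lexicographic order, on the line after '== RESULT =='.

Compute (S \ del) ∪ add:
  pre ⊆ S: {at(office), open(d_office_store)} ⊆ S  — applicable
  S \ del = {key_at(k1,bay), open(d_office_store)}
  ∪ add   = {at(store), key_at(k1,bay), open(d_office_store)}

== RESULT ==
["at(store)", "key_at(k1,bay)", "open(d_office_store)"]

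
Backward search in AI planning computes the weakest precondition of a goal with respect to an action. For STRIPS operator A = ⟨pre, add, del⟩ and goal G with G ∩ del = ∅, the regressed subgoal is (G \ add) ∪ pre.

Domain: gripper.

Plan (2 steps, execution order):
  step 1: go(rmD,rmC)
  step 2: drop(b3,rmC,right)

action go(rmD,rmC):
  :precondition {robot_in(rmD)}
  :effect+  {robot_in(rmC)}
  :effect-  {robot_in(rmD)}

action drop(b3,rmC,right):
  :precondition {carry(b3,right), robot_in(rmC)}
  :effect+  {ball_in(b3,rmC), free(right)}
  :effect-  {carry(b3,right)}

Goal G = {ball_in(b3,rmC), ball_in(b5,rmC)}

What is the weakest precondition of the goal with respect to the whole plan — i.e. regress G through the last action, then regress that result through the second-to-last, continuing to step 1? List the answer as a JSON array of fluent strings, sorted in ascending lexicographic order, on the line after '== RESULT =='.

Regress step by step:
  through step 2 (drop(b3,rmC,right)): drop {ball_in(b3,rmC)}, keep {ball_in(b5,rmC)}, require {carry(b3,right), robot_in(rmC)}
    → {ball_in(b5,rmC), carry(b3,right), robot_in(rmC)}
  through step 1 (go(rmD,rmC)): drop {robot_in(rmC)}, keep {ball_in(b5,rmC), carry(b3,right)}, require {robot_in(rmD)}
    → {ball_in(b5,rmC), carry(b3,right), robot_in(rmD)}

== RESULT ==
["ball_in(b5,rmC)", "carry(b3,right)", "robot_in(rmD)"]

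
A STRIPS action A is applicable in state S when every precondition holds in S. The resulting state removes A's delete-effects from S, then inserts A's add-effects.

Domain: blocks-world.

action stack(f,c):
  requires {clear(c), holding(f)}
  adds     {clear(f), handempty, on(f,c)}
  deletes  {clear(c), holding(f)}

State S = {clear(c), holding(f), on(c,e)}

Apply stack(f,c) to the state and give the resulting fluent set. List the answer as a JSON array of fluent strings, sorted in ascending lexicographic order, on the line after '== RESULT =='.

Progress:
  pre ⊆ S: {clear(c), holding(f)} ⊆ S  — applicable
  S \ del = {on(c,e)}
  ∪ add   = {clear(f), handempty, on(c,e), on(f,c)}

== RESULT ==
["clear(f)", "handempty", "on(c,e)", "on(f,c)"]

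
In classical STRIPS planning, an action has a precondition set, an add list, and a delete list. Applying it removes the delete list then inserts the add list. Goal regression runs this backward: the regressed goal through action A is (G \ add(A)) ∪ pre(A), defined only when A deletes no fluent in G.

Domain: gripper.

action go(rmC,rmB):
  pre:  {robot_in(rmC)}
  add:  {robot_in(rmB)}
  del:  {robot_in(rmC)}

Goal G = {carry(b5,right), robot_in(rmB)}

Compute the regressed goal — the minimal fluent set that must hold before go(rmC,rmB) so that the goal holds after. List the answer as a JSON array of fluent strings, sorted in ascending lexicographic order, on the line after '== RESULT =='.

Regress:
  G ∩ del = {}  (empty — regression defined)
  G \ add = {carry(b5,right), robot_in(rmB)} \ {robot_in(rmB)} = {carry(b5,right)}
  ∪ pre   = {carry(b5,right)} ∪ {robot_in(rmC)}
          = {carry(b5,right), robot_in(rmC)}

== RESULT ==
["carry(b5,right)", "robot_in(rmC)"]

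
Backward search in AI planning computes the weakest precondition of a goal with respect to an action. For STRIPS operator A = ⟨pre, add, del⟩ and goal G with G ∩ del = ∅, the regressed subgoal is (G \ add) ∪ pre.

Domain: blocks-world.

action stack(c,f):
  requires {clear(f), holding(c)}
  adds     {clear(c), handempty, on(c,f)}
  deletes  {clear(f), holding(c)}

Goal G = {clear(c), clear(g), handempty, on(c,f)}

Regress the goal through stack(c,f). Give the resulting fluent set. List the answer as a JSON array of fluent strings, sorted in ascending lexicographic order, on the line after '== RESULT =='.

Regress:
  G ∩ del = {}  (empty — regression defined)
  G \ add = {clear(c), clear(g), handempty, on(c,f)} \ {clear(c), handempty, on(c,f)} = {clear(g)}
  ∪ pre   = {clear(g)} ∪ {clear(f), holding(c)}
          = {clear(f), clear(g), holding(c)}

== RESULT ==
["clear(f)", "clear(g)", "holding(c)"]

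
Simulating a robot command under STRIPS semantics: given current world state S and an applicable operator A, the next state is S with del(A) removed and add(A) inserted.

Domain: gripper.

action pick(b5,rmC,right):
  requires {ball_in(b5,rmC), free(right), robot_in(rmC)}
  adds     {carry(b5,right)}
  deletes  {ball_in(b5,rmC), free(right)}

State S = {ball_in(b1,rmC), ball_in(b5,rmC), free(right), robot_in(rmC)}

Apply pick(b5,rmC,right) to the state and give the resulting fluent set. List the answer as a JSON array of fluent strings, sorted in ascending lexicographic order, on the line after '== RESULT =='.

Compute (S \ del) ∪ add:
  pre ⊆ S: {ball_in(b5,rmC), free(right), robot_in(rmC)} ⊆ S  — applicable
  S \ del = {ball_in(b1,rmC), robot_in(rmC)}
  ∪ add   = {ball_in(b1,rmC), carry(b5,right), robot_in(rmC)}

== RESULT ==
["ball_in(b1,rmC)", "carry(b5,right)", "robot_in(rmC)"]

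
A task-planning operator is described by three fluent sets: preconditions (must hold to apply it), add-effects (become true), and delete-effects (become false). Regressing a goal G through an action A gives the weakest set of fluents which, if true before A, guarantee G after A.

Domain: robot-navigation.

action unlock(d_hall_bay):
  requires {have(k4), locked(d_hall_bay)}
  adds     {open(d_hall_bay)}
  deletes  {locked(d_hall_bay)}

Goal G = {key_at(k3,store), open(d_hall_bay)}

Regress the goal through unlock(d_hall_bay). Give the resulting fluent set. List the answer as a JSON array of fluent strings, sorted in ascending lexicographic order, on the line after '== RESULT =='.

Regress:
  G ∩ del = {}  (empty — regression defined)
  G \ add = {key_at(k3,store), open(d_hall_bay)} \ {open(d_hall_bay)} = {key_at(k3,store)}
  ∪ pre   = {key_at(k3,store)} ∪ {have(k4), locked(d_hall_bay)}
          = {have(k4), key_at(k3,store), locked(d_hall_bay)}

== RESULT ==
["have(k4)", "key_at(k3,store)", "locked(d_hall_bay)"]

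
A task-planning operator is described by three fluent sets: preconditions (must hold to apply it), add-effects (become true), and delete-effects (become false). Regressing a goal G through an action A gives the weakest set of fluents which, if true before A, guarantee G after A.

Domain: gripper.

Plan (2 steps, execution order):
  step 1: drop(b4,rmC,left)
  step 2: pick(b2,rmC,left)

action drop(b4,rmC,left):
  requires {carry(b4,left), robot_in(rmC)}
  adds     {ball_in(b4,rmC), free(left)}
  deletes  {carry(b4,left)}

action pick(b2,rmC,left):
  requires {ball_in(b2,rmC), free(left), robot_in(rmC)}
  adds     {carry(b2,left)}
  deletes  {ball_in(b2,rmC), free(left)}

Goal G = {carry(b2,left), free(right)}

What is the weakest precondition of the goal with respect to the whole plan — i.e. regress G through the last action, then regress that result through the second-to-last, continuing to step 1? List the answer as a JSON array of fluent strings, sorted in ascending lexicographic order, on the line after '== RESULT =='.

Work backward from the goal:
  through step 2 (pick(b2,rmC,left)): drop {carry(b2,left)}, keep {free(right)}, require {ball_in(b2,rmC), free(left), robot_in(rmC)}
    → {ball_in(b2,rmC), free(left), free(right), robot_in(rmC)}
  through step 1 (drop(b4,rmC,left)): drop {free(left)}, keep {ball_in(b2,rmC), free(right), robot_in(rmC)}, require {carry(b4,left), robot_in(rmC)}
    → {ball_in(b2,rmC), carry(b4,left), free(right), robot_in(rmC)}

== RESULT ==
["ball_in(b2,rmC)", "carry(b4,left)", "free(right)", "robot_in(rmC)"]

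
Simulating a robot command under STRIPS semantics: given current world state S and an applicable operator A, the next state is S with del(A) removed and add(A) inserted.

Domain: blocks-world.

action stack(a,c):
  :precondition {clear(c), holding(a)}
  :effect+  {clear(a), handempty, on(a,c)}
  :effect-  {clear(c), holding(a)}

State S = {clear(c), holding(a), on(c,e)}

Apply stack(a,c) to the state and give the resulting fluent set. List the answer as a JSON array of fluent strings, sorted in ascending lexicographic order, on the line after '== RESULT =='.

Progress:
  pre ⊆ S: {clear(c), holding(a)} ⊆ S  — applicable
  S \ del = {on(c,e)}
  ∪ add   = {clear(a), handempty, on(a,c), on(c,e)}

== RESULT ==
["clear(a)", "handempty", "on(a,c)", "on(c,e)"]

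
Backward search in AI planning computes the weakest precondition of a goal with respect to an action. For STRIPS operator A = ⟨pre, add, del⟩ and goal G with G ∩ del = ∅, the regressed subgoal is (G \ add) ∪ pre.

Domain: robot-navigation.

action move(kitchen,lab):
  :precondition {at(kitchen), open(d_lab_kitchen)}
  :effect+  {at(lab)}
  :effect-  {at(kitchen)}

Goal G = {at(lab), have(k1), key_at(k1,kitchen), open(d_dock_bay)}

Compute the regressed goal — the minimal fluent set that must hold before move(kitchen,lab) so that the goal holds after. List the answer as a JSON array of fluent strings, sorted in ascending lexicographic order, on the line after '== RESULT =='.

Compute (G \ add) ∪ pre:
  G ∩ del = {}  (empty — regression defined)
  G \ add = {at(lab), have(k1), key_at(k1,kitchen), open(d_dock_bay)} \ {at(lab)} = {have(k1), key_at(k1,kitchen), open(d_dock_bay)}
  ∪ pre   = {have(k1), key_at(k1,kitchen), open(d_dock_bay)} ∪ {at(kitchen), open(d_lab_kitchen)}
          = {at(kitchen), have(k1), key_at(k1,kitchen), open(d_dock_bay), open(d_lab_kitchen)}

== RESULT ==
["at(kitchen)", "have(k1)", "key_at(k1,kitchen)", "open(d_dock_bay)", "open(d_lab_kitchen)"]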